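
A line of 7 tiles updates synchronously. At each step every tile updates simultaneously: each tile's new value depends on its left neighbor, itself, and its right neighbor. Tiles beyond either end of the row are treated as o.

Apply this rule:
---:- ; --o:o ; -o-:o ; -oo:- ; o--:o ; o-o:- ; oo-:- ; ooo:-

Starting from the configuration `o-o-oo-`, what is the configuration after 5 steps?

-oooo-o

--o----
oooo--o
----oo-
o--o---
-oooo-o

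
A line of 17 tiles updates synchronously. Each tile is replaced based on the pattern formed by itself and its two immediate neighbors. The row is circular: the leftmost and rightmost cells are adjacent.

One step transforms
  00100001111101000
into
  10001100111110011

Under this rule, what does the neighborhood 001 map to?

At position 1 the neighborhood is 001; the next row has 0 there.

0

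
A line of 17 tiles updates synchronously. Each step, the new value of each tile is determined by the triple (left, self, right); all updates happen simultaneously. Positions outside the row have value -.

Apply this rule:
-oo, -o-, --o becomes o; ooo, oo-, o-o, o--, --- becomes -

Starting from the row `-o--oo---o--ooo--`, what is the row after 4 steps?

step 1: oo-oo---oo-oo----
step 2: o--o---oo--o-----
step 3: o-oo--oo--oo-----
step 4: o-o--oo--oo------

o-o--oo--oo------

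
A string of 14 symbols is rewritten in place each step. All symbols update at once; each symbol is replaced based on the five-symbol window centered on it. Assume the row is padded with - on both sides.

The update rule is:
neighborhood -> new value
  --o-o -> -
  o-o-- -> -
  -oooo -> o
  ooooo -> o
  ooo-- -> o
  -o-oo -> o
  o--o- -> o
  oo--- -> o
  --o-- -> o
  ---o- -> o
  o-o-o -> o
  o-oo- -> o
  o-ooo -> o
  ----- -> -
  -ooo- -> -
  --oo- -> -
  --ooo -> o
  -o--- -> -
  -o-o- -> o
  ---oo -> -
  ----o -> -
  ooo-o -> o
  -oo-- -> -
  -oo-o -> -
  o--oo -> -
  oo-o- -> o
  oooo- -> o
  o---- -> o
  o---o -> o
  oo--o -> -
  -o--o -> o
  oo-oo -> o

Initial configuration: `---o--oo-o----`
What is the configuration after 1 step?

--ooo---o--o--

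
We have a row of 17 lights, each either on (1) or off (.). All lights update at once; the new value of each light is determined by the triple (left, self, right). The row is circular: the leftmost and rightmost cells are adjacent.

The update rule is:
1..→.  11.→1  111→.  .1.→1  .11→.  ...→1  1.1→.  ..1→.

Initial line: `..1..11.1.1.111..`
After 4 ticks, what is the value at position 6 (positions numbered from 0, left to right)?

1

1.1...1.1.1...1.1
1.1.1.1.1.1.1.1..
1.1.1.1.1.1.1.1..  (fixed point — unchanged through tick 4)
position 6 holds 1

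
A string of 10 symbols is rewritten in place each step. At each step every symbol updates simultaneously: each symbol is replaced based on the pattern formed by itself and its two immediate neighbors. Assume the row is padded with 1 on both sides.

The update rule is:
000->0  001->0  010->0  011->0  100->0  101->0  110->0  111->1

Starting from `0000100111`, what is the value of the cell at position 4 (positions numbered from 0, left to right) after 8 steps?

step 1: 0000000011
step 2: 0000000001
step 3: 0000000000
step 4: 0000000000  (fixed point — unchanged through step 8)
position 4 holds 0

0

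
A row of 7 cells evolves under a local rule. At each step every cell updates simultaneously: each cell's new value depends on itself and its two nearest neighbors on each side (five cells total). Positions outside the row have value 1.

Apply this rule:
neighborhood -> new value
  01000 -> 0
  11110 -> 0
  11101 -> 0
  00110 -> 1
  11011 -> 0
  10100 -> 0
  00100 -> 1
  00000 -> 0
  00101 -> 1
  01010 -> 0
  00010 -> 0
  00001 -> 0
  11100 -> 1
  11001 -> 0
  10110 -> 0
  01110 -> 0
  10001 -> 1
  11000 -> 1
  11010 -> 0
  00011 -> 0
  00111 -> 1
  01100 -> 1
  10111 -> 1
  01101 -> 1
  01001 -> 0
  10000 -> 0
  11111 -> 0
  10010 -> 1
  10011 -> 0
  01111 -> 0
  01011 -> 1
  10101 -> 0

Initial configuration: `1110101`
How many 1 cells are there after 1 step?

2

step 1: 0000011
count of 1: 2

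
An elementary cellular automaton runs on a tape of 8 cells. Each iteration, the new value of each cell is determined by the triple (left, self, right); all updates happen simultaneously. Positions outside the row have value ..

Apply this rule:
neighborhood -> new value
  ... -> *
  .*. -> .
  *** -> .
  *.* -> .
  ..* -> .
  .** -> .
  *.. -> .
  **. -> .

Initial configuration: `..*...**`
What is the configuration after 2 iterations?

..*...**

*...*...
..*...**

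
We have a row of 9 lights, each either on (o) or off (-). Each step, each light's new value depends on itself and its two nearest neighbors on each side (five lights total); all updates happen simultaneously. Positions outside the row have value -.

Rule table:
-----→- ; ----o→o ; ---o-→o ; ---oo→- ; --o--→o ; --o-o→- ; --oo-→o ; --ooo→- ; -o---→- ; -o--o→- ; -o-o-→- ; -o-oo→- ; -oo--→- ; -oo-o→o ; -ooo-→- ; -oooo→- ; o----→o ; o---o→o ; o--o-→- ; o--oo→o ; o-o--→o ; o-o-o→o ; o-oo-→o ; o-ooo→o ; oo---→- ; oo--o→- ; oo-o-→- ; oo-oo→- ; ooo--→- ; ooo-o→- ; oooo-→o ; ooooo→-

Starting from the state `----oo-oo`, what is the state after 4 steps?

--o-oo-o-
oo--oo-o-
o--ooo-o-
o-o----o-

o-o----o-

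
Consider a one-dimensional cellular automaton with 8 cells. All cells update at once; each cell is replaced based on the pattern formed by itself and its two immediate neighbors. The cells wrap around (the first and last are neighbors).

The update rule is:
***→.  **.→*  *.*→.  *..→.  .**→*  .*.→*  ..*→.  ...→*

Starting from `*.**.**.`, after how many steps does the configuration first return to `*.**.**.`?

step 1: *.**.**.

1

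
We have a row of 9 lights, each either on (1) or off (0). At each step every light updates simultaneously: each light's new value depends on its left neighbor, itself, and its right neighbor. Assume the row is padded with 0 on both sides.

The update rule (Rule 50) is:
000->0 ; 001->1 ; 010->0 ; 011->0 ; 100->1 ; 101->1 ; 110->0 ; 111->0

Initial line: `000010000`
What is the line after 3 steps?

010101010

000101000
001010100
010101010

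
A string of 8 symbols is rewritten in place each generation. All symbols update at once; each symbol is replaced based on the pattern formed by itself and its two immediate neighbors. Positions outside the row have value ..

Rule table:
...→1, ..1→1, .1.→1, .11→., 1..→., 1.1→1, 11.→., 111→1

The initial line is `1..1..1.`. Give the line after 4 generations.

111..1..

generation 1: 1.11.11.
generation 2: 11..1...
generation 3: ...11.11
generation 4: 111..1..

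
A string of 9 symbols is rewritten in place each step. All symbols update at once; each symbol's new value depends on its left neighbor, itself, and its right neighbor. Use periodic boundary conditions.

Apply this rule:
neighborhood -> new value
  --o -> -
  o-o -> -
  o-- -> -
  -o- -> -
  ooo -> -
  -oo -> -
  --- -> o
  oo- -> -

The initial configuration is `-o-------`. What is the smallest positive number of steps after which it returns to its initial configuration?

---oooooo
-o-------

2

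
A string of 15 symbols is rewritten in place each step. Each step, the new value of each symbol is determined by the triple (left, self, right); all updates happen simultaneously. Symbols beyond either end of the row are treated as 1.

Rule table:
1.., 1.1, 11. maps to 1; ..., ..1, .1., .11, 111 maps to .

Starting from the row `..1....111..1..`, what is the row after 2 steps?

11..1.....11..1

step 1: 1..1.....11..1.
step 2: 11..1.....11..1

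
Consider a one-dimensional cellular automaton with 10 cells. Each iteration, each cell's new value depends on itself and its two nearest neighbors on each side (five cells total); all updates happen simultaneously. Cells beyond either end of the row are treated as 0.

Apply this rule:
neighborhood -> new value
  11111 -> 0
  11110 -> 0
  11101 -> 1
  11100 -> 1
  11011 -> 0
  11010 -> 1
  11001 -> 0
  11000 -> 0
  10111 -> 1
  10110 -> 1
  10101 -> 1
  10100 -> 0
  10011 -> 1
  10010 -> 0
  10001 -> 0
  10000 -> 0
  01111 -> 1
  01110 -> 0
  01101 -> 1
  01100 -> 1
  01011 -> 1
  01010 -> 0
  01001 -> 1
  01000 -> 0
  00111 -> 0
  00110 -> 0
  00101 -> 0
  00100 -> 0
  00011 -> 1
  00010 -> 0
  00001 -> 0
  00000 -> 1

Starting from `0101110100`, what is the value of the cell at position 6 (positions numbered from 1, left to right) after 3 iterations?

1

iteration 1: 0011011000
iteration 2: 0101011001
iteration 3: 0001111000
position 6 holds 1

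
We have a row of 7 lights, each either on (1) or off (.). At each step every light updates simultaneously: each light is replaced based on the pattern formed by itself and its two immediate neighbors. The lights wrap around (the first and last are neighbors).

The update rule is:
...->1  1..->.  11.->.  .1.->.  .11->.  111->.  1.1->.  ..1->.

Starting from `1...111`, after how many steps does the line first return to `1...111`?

..1....
1...111

2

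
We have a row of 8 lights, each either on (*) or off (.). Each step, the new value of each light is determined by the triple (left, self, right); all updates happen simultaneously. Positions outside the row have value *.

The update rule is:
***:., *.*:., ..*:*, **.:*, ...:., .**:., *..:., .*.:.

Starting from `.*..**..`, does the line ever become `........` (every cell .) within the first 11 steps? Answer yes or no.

...*.*.*
..*.....
.*.....*
......*.
.....*..
....*..*
...*..*.
..*..*..
.*..*..*
...*..*.  (repeats step 7; period 3)
step 11: ..*..*..
step 11 is ..*..*.., still not uniform .

no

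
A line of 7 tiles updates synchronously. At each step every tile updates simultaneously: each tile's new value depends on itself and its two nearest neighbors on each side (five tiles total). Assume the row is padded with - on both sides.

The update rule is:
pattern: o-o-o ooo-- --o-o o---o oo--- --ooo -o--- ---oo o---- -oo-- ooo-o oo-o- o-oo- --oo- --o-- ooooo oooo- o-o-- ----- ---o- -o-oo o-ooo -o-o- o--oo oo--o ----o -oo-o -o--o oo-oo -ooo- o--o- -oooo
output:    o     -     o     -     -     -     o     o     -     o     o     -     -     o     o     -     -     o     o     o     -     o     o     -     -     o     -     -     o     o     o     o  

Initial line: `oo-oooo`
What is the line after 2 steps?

o-oo---

o-ooo--
o-oo---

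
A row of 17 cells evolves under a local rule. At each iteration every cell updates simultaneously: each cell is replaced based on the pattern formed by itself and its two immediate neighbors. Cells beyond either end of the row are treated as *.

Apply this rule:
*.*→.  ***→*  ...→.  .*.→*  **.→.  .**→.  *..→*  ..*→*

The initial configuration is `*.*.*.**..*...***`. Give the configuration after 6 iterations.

..*.*...****.*.**
***.**.*.**..*..*
**.....*...*****.
*.*...***.*.***..
..**.*.*..*..*.**
**...*.*******..*

**...*.*******..*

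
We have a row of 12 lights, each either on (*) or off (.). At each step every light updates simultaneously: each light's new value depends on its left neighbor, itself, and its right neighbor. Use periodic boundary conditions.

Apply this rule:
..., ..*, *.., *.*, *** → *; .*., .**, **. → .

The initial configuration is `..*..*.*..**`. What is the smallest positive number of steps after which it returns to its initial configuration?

2

**.**.*.**..
..*..*.*..**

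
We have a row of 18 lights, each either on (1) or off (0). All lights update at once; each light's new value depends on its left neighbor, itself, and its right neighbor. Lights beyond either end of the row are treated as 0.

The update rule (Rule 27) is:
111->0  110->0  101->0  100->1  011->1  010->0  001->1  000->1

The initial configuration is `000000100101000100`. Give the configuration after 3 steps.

111111011000111011
100000010111100010
011111100100011101

011111100100011101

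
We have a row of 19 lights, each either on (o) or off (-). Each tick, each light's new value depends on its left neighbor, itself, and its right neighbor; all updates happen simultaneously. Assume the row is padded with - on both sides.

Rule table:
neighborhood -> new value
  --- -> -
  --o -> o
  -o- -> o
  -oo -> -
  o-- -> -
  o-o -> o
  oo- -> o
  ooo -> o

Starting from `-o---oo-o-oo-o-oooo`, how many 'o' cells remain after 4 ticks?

15

oo--o-oooo-oooo-ooo
-o-ooo-oooo-oooo-oo
ooo-ooo-oooo-oooo-o
-ooo-ooo-oooo-ooooo
count of o: 15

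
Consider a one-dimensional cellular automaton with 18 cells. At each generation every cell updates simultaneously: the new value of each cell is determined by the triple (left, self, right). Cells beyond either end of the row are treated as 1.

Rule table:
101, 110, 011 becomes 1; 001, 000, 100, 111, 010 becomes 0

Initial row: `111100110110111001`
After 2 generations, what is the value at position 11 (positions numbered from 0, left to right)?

0

000100111111101001
000000100000110001
position 11 holds 0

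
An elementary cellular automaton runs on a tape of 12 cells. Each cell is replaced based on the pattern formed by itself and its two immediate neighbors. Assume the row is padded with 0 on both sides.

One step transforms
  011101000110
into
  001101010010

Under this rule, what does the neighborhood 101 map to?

0

At position 4 the neighborhood is 101; the next row has 0 there.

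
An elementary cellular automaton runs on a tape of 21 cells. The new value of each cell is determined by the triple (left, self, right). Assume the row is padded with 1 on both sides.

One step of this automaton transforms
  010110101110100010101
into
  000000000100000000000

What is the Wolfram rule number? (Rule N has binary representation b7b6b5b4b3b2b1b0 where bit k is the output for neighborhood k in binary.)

position 9: 111 → 1  (bit 7 = 1)
position 4: 110 → 0  (bit 6 = 0)
position 0: 101 → 0  (bit 5 = 0)
position 13: 100 → 0  (bit 4 = 0)
position 3: 011 → 0  (bit 3 = 0)
position 1: 010 → 0  (bit 2 = 0)
position 15: 001 → 0  (bit 1 = 0)
position 14: 000 → 0  (bit 0 = 0)
bits b7..b0 = 10000000 = 128

128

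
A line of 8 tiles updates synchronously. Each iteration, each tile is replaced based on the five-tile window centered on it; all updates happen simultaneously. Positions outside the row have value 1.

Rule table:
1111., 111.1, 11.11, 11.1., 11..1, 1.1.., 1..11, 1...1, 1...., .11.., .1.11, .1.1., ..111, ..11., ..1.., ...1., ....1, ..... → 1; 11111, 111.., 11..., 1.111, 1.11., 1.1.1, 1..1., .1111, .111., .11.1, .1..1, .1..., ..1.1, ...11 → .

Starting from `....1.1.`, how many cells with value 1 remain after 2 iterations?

.111.1.1
1..11.1.
count of 1: 4

4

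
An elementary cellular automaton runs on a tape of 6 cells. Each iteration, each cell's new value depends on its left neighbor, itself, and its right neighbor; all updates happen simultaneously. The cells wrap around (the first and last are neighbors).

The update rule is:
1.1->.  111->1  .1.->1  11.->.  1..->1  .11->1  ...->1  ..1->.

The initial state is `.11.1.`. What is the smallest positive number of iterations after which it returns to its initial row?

2

.1..11
.11.1.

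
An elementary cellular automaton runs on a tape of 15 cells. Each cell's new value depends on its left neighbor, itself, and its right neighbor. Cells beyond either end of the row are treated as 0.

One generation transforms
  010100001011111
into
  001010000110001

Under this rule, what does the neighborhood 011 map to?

At position 10 the neighborhood is 011; the next row has 1 there.

1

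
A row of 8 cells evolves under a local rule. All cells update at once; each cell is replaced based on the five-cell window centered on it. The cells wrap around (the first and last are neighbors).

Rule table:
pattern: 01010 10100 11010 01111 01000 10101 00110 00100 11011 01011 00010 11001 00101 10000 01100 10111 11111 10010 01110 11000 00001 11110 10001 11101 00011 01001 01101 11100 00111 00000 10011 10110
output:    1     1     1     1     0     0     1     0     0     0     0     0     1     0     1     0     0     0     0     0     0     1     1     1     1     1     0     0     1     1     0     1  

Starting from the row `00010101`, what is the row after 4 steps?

10001001

step 1: 01011011
step 2: 10010010
step 3: 11001011
step 4: 10001001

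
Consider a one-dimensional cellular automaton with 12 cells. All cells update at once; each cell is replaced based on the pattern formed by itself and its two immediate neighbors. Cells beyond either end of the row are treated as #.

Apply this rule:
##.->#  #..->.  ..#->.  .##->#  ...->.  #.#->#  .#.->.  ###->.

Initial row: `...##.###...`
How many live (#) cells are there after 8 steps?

...####.#...
...#..##....
......##....
......##....  (fixed point — unchanged through step 8)
count of #: 2

2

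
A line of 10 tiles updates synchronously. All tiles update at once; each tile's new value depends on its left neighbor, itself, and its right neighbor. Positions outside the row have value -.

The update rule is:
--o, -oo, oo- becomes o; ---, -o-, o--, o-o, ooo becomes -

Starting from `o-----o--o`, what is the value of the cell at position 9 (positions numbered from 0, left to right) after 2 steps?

-----o--o-
----o--o--
position 9 holds -

-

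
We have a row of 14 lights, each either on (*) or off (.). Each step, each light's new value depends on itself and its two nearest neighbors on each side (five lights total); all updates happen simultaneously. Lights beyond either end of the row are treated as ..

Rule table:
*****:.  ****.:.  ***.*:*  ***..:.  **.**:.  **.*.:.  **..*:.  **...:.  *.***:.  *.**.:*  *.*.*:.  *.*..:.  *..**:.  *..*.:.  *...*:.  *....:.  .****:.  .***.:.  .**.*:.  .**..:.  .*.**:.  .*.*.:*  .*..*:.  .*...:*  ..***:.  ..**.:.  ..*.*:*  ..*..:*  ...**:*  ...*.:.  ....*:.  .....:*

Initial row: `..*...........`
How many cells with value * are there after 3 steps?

12

step 1: ..**.*********
step 2: .*............
step 3: .**.**********
count of *: 12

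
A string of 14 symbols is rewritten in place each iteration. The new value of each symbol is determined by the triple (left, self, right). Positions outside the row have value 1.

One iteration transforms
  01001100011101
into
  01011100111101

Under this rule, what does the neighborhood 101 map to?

0

At position 0 the neighborhood is 101; the next row has 0 there.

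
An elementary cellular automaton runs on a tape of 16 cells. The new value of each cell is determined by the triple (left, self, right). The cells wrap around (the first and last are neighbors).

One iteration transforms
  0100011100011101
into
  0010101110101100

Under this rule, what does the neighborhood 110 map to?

At position 7 the neighborhood is 110; the next row has 1 there.

1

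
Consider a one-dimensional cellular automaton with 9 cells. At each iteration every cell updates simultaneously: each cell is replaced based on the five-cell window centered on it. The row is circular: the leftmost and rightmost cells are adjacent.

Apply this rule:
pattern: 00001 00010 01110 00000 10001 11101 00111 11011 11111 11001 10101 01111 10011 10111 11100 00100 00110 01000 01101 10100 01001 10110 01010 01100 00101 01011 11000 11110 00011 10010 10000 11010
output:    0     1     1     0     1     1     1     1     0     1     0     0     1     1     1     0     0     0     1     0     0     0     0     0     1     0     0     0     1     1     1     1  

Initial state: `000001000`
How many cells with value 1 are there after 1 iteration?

2

000010010
count of 1: 2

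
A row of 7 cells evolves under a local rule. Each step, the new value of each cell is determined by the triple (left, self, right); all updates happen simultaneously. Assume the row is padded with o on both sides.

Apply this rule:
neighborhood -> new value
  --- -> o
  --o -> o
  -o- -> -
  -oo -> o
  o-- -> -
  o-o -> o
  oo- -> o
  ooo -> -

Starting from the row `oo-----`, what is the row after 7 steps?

-o-oooo
o-oo---
oooo-oo
---ooo-
-ooo-oo
oo-ooo-
-ooo-oo

-ooo-oo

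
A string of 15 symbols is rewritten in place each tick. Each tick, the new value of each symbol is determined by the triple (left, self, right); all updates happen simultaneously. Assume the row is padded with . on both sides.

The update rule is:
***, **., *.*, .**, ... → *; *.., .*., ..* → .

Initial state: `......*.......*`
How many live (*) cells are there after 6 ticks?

14

tick 1: *****...*****..
tick 2: *****.*.*****.*
tick 3: ******.*******.
tick 4: **************.
tick 5: **************.  (fixed point — unchanged through tick 6)
count of *: 14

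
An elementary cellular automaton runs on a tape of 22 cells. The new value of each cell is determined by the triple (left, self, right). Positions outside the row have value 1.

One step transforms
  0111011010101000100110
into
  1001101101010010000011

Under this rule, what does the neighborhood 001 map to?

0

At position 15 the neighborhood is 001; the next row has 0 there.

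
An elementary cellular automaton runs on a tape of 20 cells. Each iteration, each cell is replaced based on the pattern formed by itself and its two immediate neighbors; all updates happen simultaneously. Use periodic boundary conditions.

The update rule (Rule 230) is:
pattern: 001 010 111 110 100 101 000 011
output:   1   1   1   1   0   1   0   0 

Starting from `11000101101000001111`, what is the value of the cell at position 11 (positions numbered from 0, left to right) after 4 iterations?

11001110111000010111
11010111011000111011
11111011101001011101
11111101111011101110
position 11 holds 0

0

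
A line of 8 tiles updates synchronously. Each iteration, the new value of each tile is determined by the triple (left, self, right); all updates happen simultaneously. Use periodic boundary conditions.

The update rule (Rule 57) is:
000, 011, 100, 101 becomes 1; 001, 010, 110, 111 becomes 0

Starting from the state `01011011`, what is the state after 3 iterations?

11011010

10110110
01101101
11011010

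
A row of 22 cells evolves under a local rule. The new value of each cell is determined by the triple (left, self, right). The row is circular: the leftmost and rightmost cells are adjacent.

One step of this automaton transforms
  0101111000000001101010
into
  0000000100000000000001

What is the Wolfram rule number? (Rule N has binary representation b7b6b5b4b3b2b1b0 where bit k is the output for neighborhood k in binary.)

16

position 4: 111 → 0  (bit 7 = 0)
position 6: 110 → 0  (bit 6 = 0)
position 2: 101 → 0  (bit 5 = 0)
position 7: 100 → 1  (bit 4 = 1)
position 3: 011 → 0  (bit 3 = 0)
position 1: 010 → 0  (bit 2 = 0)
position 0: 001 → 0  (bit 1 = 0)
position 8: 000 → 0  (bit 0 = 0)
bits b7..b0 = 00010000 = 16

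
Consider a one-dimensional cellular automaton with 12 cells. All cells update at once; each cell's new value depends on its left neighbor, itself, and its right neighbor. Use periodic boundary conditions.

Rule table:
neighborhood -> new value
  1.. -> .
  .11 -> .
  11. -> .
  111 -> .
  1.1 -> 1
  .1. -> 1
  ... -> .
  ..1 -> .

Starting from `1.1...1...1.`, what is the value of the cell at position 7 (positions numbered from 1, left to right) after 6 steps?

1

111...1...11
......1.....
......1.....  (fixed point — unchanged through step 6)
position 7 holds 1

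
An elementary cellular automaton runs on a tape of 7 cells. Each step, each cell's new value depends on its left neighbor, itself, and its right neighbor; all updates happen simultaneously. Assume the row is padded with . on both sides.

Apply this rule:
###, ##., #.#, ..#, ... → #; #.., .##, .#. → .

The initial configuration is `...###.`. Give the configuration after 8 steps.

###.##.
.###.#.
#.###..
.#.##.#
#.#.##.
.#.#.#.
#.#.#..
.#.#..#

.#.#..#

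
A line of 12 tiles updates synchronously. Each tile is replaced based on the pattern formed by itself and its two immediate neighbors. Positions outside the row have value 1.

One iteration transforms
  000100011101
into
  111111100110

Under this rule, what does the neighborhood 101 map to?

1

At position 10 the neighborhood is 101; the next row has 1 there.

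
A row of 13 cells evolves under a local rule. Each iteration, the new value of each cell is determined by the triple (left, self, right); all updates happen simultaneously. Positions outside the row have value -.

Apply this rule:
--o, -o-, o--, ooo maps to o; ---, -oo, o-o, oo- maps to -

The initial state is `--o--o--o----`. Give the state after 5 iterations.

iteration 1: -ooooooooo---
iteration 2: o-ooooooo-o--
iteration 3: o--ooooo--oo-
iteration 4: ooo-ooo-oo--o
iteration 5: -o---o----ooo

-o---o----ooo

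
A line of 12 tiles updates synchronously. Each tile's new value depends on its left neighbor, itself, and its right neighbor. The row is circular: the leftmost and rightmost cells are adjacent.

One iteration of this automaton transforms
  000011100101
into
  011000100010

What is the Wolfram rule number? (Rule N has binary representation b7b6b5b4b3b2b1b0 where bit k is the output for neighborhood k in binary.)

97

position 5: 111 → 0  (bit 7 = 0)
position 6: 110 → 1  (bit 6 = 1)
position 10: 101 → 1  (bit 5 = 1)
position 0: 100 → 0  (bit 4 = 0)
position 4: 011 → 0  (bit 3 = 0)
position 9: 010 → 0  (bit 2 = 0)
position 3: 001 → 0  (bit 1 = 0)
position 1: 000 → 1  (bit 0 = 1)
bits b7..b0 = 01100001 = 97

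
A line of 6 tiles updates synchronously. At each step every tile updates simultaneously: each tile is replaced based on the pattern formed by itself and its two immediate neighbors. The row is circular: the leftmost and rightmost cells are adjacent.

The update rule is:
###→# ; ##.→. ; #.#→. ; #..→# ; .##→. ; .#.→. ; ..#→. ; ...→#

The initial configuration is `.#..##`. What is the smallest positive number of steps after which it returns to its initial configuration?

step 1: ..#...
step 2: #..###
step 3: .#..##

3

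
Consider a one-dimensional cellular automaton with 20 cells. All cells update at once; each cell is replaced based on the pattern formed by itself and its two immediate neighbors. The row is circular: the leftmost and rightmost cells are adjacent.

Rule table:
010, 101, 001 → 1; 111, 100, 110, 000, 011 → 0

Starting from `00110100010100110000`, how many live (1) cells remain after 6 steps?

01001100111101000000
11010001000011000000
00110011000100000001
01000100001100000011
11001100010000000100
00010000110000001101
count of 1: 6

6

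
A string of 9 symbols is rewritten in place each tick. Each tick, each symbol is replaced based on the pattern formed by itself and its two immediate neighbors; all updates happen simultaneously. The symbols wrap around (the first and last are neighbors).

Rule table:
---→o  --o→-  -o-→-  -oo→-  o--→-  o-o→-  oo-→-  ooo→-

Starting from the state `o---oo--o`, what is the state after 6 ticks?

--o------
o---ooooo
--o------  (repeats tick 1; period 2)
tick 6: o---ooooo

o---ooooo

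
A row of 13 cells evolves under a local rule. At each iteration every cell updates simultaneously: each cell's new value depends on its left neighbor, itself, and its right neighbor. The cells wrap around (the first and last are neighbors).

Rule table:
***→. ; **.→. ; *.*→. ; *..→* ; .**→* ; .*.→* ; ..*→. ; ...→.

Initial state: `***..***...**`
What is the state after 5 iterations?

iteration 1: ...*.*..*..*.
iteration 2: ...*.**.**.**
iteration 3: *..*.*..*..*.
iteration 4: **.*.**.**.*.
iteration 5: *..*.*..*..*.

*..*.*..*..*.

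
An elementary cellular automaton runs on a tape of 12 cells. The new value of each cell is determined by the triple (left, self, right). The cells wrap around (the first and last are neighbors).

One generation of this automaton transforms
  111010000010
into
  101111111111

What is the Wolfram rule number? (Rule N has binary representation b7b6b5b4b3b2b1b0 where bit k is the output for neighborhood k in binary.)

position 1: 111 → 0  (bit 7 = 0)
position 2: 110 → 1  (bit 6 = 1)
position 3: 101 → 1  (bit 5 = 1)
position 5: 100 → 1  (bit 4 = 1)
position 0: 011 → 1  (bit 3 = 1)
position 4: 010 → 1  (bit 2 = 1)
position 9: 001 → 1  (bit 1 = 1)
position 6: 000 → 1  (bit 0 = 1)
bits b7..b0 = 01111111 = 127

127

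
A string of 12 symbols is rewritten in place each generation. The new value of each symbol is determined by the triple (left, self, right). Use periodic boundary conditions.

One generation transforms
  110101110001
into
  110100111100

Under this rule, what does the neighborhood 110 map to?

At position 1 the neighborhood is 110; the next row has 1 there.

1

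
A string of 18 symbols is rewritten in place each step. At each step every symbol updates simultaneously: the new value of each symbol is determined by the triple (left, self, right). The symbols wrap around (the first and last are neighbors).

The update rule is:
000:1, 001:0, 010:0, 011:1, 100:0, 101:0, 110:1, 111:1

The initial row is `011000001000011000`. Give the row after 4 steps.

011011101011011011

step 1: 011011100011011011
step 2: 011011101011011011
step 3: 011011100011011011  (repeats step 1; period 2)
step 4: 011011101011011011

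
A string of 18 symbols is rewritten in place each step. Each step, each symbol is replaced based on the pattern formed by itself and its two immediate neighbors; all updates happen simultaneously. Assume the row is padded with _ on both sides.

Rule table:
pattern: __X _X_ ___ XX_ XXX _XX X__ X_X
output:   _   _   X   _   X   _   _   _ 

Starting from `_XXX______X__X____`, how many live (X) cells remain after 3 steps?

__X__XXXX______XXX
X_____XX__XXXX__X_
__XXX______XX_____
count of X: 5

5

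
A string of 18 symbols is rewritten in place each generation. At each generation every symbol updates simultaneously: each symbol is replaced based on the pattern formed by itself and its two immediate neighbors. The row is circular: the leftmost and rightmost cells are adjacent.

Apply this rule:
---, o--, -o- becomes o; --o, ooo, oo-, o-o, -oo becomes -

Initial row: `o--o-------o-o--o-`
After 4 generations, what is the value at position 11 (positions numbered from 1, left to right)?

oo-ooooooo-o-oo-o-
-----------o----o-
oooooooooo-oooo-oo
------------------
position 11 holds -

-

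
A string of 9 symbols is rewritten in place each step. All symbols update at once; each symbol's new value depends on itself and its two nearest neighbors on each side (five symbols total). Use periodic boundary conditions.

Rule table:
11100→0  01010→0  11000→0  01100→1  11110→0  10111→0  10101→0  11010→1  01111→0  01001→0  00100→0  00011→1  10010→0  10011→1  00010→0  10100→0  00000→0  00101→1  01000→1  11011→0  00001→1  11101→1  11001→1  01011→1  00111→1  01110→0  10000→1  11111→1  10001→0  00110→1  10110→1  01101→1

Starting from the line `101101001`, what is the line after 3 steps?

101110011
100001110
011111011

011111011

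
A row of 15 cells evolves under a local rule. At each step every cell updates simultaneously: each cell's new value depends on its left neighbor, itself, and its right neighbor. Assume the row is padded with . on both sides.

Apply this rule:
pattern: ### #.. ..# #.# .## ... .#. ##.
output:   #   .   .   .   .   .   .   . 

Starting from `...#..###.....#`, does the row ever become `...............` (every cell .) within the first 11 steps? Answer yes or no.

yes

.......#.......
...............
all cells are . at step 2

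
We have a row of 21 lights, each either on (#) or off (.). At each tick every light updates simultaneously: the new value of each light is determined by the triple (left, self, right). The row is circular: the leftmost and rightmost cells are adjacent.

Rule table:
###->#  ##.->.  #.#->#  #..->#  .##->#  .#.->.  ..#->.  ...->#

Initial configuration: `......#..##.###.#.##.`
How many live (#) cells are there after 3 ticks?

#####..#.#.###.#.##.#
####.#..#.###.#.##.##
###.#.#..###.#.##.###
count of #: 14

14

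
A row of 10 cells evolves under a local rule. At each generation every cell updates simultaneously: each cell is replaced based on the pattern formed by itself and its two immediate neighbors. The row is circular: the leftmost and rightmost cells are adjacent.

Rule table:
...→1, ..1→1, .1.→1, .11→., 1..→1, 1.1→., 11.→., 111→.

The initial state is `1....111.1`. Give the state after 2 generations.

1....11111

generation 1: .1111.....
generation 2: 1....11111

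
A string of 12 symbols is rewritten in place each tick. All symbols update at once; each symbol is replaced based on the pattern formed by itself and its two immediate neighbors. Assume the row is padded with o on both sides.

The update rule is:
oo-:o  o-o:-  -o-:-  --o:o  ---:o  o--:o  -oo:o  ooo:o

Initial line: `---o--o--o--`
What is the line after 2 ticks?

ooo-oo-oo-oo

tick 1: ooo-oo-oo-oo
tick 2: ooo-oo-oo-oo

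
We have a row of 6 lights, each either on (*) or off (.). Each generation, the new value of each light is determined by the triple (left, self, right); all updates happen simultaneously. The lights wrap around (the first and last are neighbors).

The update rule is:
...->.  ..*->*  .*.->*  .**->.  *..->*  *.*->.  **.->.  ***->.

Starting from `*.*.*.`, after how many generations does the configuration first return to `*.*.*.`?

1

*.*.*.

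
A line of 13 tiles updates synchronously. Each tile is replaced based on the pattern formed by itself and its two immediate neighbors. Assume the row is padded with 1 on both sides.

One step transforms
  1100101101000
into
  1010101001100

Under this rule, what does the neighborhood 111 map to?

At position 0 the neighborhood is 111; the next row has 1 there.

1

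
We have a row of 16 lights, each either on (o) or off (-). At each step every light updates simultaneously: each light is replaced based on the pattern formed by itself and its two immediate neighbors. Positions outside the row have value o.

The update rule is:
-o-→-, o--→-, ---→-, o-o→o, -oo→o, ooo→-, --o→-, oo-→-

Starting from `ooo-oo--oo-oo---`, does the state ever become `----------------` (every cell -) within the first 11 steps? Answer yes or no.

yes

step 1: ---oo---o-oo----
step 2: ---o-----oo-----
step 3: ---------o------
step 4: ----------------
all cells are - at step 4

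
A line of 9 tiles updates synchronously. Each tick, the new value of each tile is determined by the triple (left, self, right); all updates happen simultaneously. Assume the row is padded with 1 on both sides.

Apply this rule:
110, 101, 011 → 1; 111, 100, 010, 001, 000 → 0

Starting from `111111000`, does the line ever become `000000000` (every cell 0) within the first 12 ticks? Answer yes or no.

yes

000001000
000000000
all cells are 0 at tick 2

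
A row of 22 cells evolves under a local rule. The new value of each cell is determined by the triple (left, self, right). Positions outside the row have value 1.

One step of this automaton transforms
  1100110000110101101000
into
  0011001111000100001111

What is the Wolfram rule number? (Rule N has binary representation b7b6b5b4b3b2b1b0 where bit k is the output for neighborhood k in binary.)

position 0: 111 → 0  (bit 7 = 0)
position 1: 110 → 0  (bit 6 = 0)
position 12: 101 → 0  (bit 5 = 0)
position 2: 100 → 1  (bit 4 = 1)
position 4: 011 → 0  (bit 3 = 0)
position 13: 010 → 1  (bit 2 = 1)
position 3: 001 → 1  (bit 1 = 1)
position 7: 000 → 1  (bit 0 = 1)
bits b7..b0 = 00010111 = 23

23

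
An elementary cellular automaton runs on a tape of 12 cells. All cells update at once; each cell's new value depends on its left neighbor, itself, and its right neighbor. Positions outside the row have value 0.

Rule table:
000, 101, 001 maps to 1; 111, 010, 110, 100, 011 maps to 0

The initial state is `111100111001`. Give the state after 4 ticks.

000001000010
111110011100
000000100001
111111001110

111111001110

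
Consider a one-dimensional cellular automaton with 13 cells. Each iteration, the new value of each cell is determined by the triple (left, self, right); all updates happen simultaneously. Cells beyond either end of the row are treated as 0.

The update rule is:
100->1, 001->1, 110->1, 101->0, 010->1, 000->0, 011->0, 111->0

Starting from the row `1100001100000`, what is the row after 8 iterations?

0110000100001

0110010110000
1011110011000
1000011101100
1100100100110
0111111111011
1000000001001
1100000011111
0110000100001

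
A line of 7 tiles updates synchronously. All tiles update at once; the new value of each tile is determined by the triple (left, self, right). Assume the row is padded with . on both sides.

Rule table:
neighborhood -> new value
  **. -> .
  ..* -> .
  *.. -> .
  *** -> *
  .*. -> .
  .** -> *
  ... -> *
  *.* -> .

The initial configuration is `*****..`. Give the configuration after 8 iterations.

*.**..*

****..*
***....
**..***
*...**.
..*.*..
*.....*
..***..
*.**..*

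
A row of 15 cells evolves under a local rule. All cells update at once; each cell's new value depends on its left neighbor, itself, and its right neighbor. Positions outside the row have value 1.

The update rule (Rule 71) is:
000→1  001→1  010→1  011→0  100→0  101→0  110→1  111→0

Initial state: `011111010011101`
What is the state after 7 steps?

000001010100100

step 1: 000001010100100
step 2: 011111010101101
step 3: 000001010100100  (repeats step 1; period 2)
step 7: 000001010100100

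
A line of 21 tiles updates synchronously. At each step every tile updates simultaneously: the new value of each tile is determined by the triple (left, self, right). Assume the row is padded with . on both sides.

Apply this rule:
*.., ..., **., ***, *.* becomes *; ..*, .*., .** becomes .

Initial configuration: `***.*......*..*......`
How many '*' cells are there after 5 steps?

12

.***.*****..*..******
..***.*****..*..*****
*..***.*****..*..****
.*..***.*****..*..***
..*..***.*****..*..**
count of *: 12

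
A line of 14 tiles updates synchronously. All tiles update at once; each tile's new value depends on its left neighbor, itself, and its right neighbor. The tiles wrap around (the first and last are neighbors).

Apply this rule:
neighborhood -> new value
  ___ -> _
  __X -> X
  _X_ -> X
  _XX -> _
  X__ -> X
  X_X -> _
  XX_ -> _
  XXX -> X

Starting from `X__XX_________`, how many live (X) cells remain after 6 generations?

generation 1: XXX__X_______X
generation 2: XX_XXXX_____X_
generation 3: ____XX_X___XX_
generation 4: ___X___XX_X__X
generation 5: X_XXX_X___XXXX
generation 6: ___X__XX_X_XXX
count of X: 7

7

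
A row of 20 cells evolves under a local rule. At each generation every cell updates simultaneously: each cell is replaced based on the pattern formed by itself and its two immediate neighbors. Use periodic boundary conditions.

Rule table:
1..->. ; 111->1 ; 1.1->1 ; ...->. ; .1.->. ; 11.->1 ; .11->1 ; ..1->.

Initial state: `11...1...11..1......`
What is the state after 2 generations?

11.......11.........

11.......11.........
11.......11.........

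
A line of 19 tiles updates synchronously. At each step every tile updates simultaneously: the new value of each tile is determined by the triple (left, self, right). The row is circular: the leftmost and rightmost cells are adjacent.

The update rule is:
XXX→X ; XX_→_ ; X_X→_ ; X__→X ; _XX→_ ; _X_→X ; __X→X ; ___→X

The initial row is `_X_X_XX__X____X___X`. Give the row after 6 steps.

step 1: _X_X___XXXXXXXXXXXX
step 2: _X_XXXX_XXXXXXXXXX_
step 3: XX__XX___XXXXXXXX_X
step 4: X_XX__XXX_XXXXXX___
step 5: X___XX_X___XXXX_XXX
step 6: _XXX___XXXX_XX___XX

_XXX___XXXX_XX___XX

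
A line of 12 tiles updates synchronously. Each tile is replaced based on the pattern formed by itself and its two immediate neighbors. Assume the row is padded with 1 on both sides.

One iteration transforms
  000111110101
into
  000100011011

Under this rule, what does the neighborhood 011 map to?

At position 3 the neighborhood is 011; the next row has 1 there.

1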